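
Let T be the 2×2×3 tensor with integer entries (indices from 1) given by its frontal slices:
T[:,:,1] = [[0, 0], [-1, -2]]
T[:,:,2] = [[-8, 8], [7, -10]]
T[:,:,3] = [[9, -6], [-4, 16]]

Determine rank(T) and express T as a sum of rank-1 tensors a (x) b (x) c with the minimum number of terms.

rank(T) = 3

Lower bound: the mode-3 unfolding of T (rows indexed by k, columns by (i,j) = (1,1), (1,2), (2,1), (2,2)) is [[0, 0, -1, -2], [-8, 8, 7, -10], [9, -6, -4, 16]].
There the 3×3 minor on rows k ∈ {1, 2, 3}, columns (i,j) ∈ {(1,1), (1,2), (2,1)} is det [[0, 0, -1], [-8, 8, 7], [9, -6, -4]] = 24 ≠ 0, so this unfolding has rank ≥ 3; CP rank is at least every unfolding rank, so rank(T) ≥ 3. (Flattening ranks never certify an upper bound on CP rank; for that we must actually write T with 3 rank-1 terms.)
Upper bound: T is a sum of 3 rank-1 terms, T = [0, 1] (x) [1, 2] (x) [-1, -1, 2] + [1, -1] (x) [1, -1] (x) [0, -8, 8] + [1, 2] (x) [1, 2] (x) [0, 0, 1] (one valid choice — decompositions are not unique — normalised so each a, b is primitive with positive first nonzero entry; check it by expanding all entries), so rank(T) ≤ 3.
These bounds meet, so rank(T) = 3.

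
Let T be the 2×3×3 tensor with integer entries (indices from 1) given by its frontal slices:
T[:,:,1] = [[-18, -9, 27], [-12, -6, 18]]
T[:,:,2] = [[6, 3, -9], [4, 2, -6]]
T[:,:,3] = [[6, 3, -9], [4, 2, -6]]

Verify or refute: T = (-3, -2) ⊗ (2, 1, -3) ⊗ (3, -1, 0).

No

Reconstruct entry (1,1,3) from the claimed factors: Σₗ aₗ[1]bₗ[1]cₗ[3] = (-3)·(2)·(0) = 0, but T[1,1,3] = 6. The claim is false.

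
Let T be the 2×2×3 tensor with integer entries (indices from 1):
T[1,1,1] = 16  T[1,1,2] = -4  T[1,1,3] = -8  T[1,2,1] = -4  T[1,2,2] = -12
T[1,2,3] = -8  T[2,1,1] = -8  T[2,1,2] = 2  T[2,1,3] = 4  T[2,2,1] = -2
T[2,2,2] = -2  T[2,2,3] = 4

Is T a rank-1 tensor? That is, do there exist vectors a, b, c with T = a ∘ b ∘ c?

No

The mode-3 unfolding of T (rows indexed by k, columns by (i,j) = (1,1), (1,2), (2,1), (2,2)) is [[16, -4, -8, -2], [-4, -12, 2, -2], [-8, -8, 4, 4]].
There the 3×3 minor on rows k ∈ {1, 2, 3}, columns (i,j) ∈ {(1,1), (1,2), (2,2)} is det [[16, -4, -2], [-4, -12, -2], [-8, -8, 4]] = -1024 ≠ 0, so this unfolding has rank ≥ 3; CP rank is at least every unfolding rank, so rank(T) ≥ 3.
In particular rank(T) ≥ 3 > 1, so T is not rank-1.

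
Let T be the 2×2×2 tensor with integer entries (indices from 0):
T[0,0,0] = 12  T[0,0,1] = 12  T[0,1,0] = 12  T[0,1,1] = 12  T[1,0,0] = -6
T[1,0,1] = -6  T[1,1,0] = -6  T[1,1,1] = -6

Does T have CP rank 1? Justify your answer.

Yes

If T = a (x) b (x) c then every fibre of T is a multiple of the corresponding factor, so read the factors off the fibres through the nonzero entry T[0,0,0] = 12.
The mode-1 fibre T[:,0,0] = [12, -6] gives a = [2, -1] (primitive direction); the mode-2 fibre T[0,:,0] = [12, 12] gives b = [1, 1]; then c[k] = T[0,0,k] / (a[0]·b[0]) = [12, 12] / 2 = [6, 6].
Expanding [2, -1] (x) [1, 1] (x) [6, 6] reproduces all 8 entries of T, so T = [2, -1] (x) [1, 1] (x) [6, 6] and rank(T) ≤ 1.
Equivalently every frontal slice T[:,:,k] is c[k] times the rank-1 matrix [2, -1] (x) [1, 1]. So T has rank 1 (it is nonzero).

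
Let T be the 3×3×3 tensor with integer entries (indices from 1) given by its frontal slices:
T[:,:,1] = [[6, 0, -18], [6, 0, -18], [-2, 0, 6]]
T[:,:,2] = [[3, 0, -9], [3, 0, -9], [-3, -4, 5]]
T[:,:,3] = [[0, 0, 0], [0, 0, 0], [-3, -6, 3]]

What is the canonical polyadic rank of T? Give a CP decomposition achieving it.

rank(T) = 2

Lower bound: the mode-2 unfolding of T (rows indexed by j, columns by (i,k) = (1,1), (1,2), (1,3), (2,1), (2,2), (2,3), (3,1), (3,2), (3,3)) is [[6, 3, 0, 6, 3, 0, -2, -3, -3], [0, 0, 0, 0, 0, 0, 0, -4, -6], [-18, -9, 0, -18, -9, 0, 6, 5, 3]].
There the 2×2 minor on rows j ∈ {1, 2}, columns (i,k) ∈ {(1,1), (3,2)} is det [[6, -3], [0, -4]] = -24 ≠ 0, so this unfolding has rank ≥ 2; CP rank is at least every unfolding rank, so rank(T) ≥ 2. (This is only a lower bound: in general the CP rank may exceed every unfolding rank, so we still need to exhibit 2 rank-1 terms summing to T.)
Upper bound — finding two terms. Write S_k = T[:,:,k] for the frontal slices: S₁ = [[6, 0, -18], [6, 0, -18], [-2, 0, 6]], S₂ = [[3, 0, -9], [3, 0, -9], [-3, -4, 5]], S₃ = [[0, 0, 0], [0, 0, 0], [-3, -6, 3]].
If T = a₁ ⊗ b₁ ⊗ c₁ + a₂ ⊗ b₂ ⊗ c₂ then each S_k = c₁[k]·a₁b₁ᵀ + c₂[k]·a₂b₂ᵀ. S₁ and S₂ are linearly independent, so a₁b₁ᵀ and a₂b₂ᵀ must span the same plane of matrices: they are the rank-1 matrices of the form x·S₁ + y·S₂.
The 2×2 minor of x·S₁ + y·S₂ on rows {1,3}, columns {1,2} is −24·xy − 12·y² = (-12)·(y)(2·x + y), vanishing at (x:y) = (1:0) and (1:-2).
M₁ = S₁ = [[6, 0, -18], [6, 0, -18], [-2, 0, 6]] = 2·(3, 3, -1)(1, 0, -3)ᵀ and M₂ = S₁ − 2·S₂ = [[0, 0, 0], [0, 0, 0], [4, 8, -4]] = 4·(0, 0, 1)(1, 2, -1)ᵀ, so take a₁ = (3, 3, -1), b₁ = (1, 0, -3), a₂ = (0, 0, 1), b₂ = (1, 2, -1).
Each slice is an integer combination of E₁ = a₁b₁ᵀ and E₂ = a₂b₂ᵀ: S₁ = 2·E₁, S₂ = E₁ − 2·E₂, S₃ = −3·E₂; reading off coefficients, c₁ = (2, 1, 0) and c₂ = (0, -2, -3).
Hence T = (3, 3, -1) ⊗ (1, 0, -3) ⊗ (2, 1, 0) + (0, 0, 1) ⊗ (1, 2, -1) ⊗ (0, -2, -3), so rank(T) ≤ 2.
These bounds meet, so rank(T) = 2.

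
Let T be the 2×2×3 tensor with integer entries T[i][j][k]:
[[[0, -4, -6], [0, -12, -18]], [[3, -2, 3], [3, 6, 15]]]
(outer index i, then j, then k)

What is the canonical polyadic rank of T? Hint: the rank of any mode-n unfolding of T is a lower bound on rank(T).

Lower bound: the mode-3 unfolding of T (rows indexed by k, columns by (i,j) = (0,0), (0,1), (1,0), (1,1)) is [[0, 0, 3, 3], [-4, -12, -2, 6], [-6, -18, 3, 15]].
There the 2×2 minor on rows k ∈ {0, 1}, columns (i,j) ∈ {(0,0), (1,0)} is det [[0, 3], [-4, -2]] = 12 ≠ 0, so this unfolding has rank ≥ 2; CP rank is at least every unfolding rank, so rank(T) ≥ 2. (Flattening ranks never certify an upper bound on CP rank; for that we must actually write T with 2 rank-1 terms.)
Upper bound — finding two terms. Write S_k = T[:,:,k] for the frontal slices: S₀ = [[0, 0], [3, 3]], S₁ = [[-4, -12], [-2, 6]], S₂ = [[-6, -18], [3, 15]].
If T = a₁ ⊗ b₁ ⊗ c₁ + a₂ ⊗ b₂ ⊗ c₂ then each S_k = c₁[k]·a₁b₁ᵀ + c₂[k]·a₂b₂ᵀ. S₀ and S₁ are linearly independent, so a₁b₁ᵀ and a₂b₂ᵀ must span the same plane of matrices: they are the rank-1 matrices of the form x·S₀ + y·S₁.
det(x·S₀ + y·S₁) is 24·xy − 48·y² = 24·(x − 2·y)(y), vanishing at (x:y) = (2:1) and (1:0).
M₁ = 2·S₀ + S₁ = [[-4, -12], [4, 12]] = (-4)·[1, -1][1, 3]ᵀ and M₂ = S₀ = [[0, 0], [3, 3]] = 3·[0, 1][1, 1]ᵀ, so take a₁ = [1, -1], b₁ = [1, 3], a₂ = [0, 1], b₂ = [1, 1].
Each slice is an integer combination of E₁ = a₁b₁ᵀ and E₂ = a₂b₂ᵀ: S₀ = 3·E₂, S₁ = −4·E₁ − 6·E₂, S₂ = −6·E₁ − 3·E₂; reading off coefficients, c₁ = [0, -4, -6] and c₂ = [3, -6, -3].
Hence T = [1, -1] ⊗ [1, 3] ⊗ [0, -4, -6] + [0, 1] ⊗ [1, 1] ⊗ [3, -6, -3], so rank(T) ≤ 2.
These bounds meet, so rank(T) = 2.

2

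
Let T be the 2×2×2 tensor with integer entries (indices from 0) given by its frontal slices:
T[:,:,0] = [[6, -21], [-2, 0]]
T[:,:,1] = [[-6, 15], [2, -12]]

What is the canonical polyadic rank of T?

Lower bound: in the mode-2 unfolding of T (rows indexed by j, columns by (i,k)) the 2×2 minor on rows j ∈ {0, 1}, columns (i,k) ∈ {(0,0), (0,1)} is det [[6, -6], [-21, 15]] = -36 ≠ 0, so that unfolding has rank ≥ 2 and hence rank(T) ≥ 2 (CP rank is at least every unfolding rank, though it can be larger).
Upper bound: with S_k = T[:,:,k], the two rank-1 terms a₁b₁ᵀ, a₂b₂ᵀ are the rank-1 members of the pencil x·S₀ + y·S₁.
det(x·S₀ + y·S₁) is −42·x² + 42·y² = (-42)·(x − y)(x + y), vanishing at (x:y) = (1:1) and (1:-1).
M₁ = S₀ + S₁ = [[0, -6], [0, -12]] = (-6)·(1, 2)(0, 1)ᵀ and M₂ = S₀ − S₁ = [[12, -36], [-4, 12]] = 4·(3, -1)(1, -3)ᵀ, so take a₁ = (1, 2), b₁ = (0, 1), a₂ = (3, -1), b₂ = (1, -3).
Each slice is an integer combination of E₁ = a₁b₁ᵀ and E₂ = a₂b₂ᵀ: S₀ = −3·E₁ + 2·E₂, S₁ = −3·E₁ − 2·E₂; reading off coefficients, c₁ = (-3, -3) and c₂ = (2, -2).
Hence T = (1, 2) ⊗ (0, 1) ⊗ (-3, -3) + (3, -1) ⊗ (1, -3) ⊗ (2, -2), so rank(T) ≤ 2.
These bounds meet, so rank(T) = 2.

2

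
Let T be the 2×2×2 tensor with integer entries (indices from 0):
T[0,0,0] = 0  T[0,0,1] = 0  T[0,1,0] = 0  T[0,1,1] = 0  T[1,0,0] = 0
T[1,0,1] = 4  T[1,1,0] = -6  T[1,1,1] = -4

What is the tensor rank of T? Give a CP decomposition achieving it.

rank(T) = 2

Lower bound: the mode-2 unfolding of T (rows indexed by j, columns by (i,k) = (0,0), (0,1), (1,0), (1,1)) is [[0, 0, 0, 4], [0, 0, -6, -4]].
There the 2×2 minor on rows j ∈ {0, 1}, columns (i,k) ∈ {(1,0), (1,1)} is det [[0, 4], [-6, -4]] = 24 ≠ 0, so this unfolding has rank ≥ 2; CP rank is at least every unfolding rank, so rank(T) ≥ 2. (This is only a lower bound: in general the CP rank may exceed every unfolding rank, so we still need to exhibit 2 rank-1 terms summing to T.)
Upper bound — finding two terms. Every mode-1 slice of T is a multiple of one matrix: T[i,:,:] = a[i]·M with a = [0, 1] and M = [[0, 4], [-6, -4]] (rows indexed by j, columns by k). So it suffices to write M as a sum of two rank-1 matrices.
Splitting M by its rows (j = 0, 1), M = [1, 0][0, 4]ᵀ + [0, 1][-6, -4]ᵀ.
Hence T = [0, 1] ⊗ [1, 0] ⊗ [0, 4] + [0, 1] ⊗ [0, 1] ⊗ [-6, -4], so rank(T) ≤ 2.
These bounds meet, so rank(T) = 2.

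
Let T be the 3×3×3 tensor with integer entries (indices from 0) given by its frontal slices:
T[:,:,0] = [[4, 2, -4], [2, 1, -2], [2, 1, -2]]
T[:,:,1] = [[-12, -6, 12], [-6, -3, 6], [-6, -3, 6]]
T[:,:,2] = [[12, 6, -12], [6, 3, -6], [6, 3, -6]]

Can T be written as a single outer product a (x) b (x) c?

Yes

The mode-1 fibre T[:,0,0] = [4, 2, 2] gives a = (2, 1, 1) (primitive direction); the mode-2 fibre T[0,:,0] = [4, 2, -4] gives b = (2, 1, -2); then c[k] = T[0,0,k] / (a[0]·b[0]) = [4, -12, 12] / 4 = (1, -3, 3).
Expanding (2, 1, 1) (x) (2, 1, -2) (x) (1, -3, 3) reproduces all 27 entries of T, so T = (2, 1, 1) (x) (2, 1, -2) (x) (1, -3, 3) and rank(T) ≤ 1.
Equivalently every frontal slice T[:,:,k] is c[k] times the rank-1 matrix (2, 1, 1) (x) (2, 1, -2). So T has rank 1 (it is nonzero).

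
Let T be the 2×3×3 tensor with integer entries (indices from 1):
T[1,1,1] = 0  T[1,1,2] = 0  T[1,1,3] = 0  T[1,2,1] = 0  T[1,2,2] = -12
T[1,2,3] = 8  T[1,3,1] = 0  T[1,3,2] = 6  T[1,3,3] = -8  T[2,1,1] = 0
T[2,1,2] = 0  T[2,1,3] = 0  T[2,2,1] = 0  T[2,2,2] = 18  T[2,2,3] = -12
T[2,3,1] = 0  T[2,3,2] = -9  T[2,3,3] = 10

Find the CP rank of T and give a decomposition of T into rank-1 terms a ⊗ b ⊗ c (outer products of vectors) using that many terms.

rank(T) = 2

Lower bound: the mode-3 unfolding of T (rows indexed by k, columns by (i,j) = (1,1), (1,2), (1,3), (2,1), (2,2), (2,3)) is [[0, 0, 0, 0, 0, 0], [0, -12, 6, 0, 18, -9], [0, 8, -8, 0, -12, 10]].
There the 2×2 minor on rows k ∈ {2, 3}, columns (i,j) ∈ {(1,2), (1,3)} is det [[-12, 6], [8, -8]] = 48 ≠ 0, so this unfolding has rank ≥ 2; CP rank is at least every unfolding rank, so rank(T) ≥ 2. (Flattening ranks never certify an upper bound on CP rank; for that we must actually write T with 2 rank-1 terms.)
Upper bound — finding two terms. Write S_k = T[:,:,k] for the frontal slices: S₁ = [[0, 0, 0], [0, 0, 0]], S₂ = [[0, -12, 6], [0, 18, -9]], S₃ = [[0, 8, -8], [0, -12, 10]].
If T = a₁ ⊗ b₁ ⊗ c₁ + a₂ ⊗ b₂ ⊗ c₂ then each S_k = c₁[k]·a₁b₁ᵀ + c₂[k]·a₂b₂ᵀ. S₂ and S₃ are linearly independent, so a₁b₁ᵀ and a₂b₂ᵀ must span the same plane of matrices: they are the rank-1 matrices of the form x·S₂ + y·S₃.
The 2×2 minor of x·S₂ + y·S₃ on rows {1,2}, columns {2,3} is 24·xy − 16·y² = 8·(3·x − 2·y)(y), vanishing at (x:y) = (2:3) and (1:0).
M₁ = 2·S₂ + 3·S₃ = [[0, 0, -12], [0, 0, 12]] = (-12)·[1, -1][0, 0, 1]ᵀ and M₂ = S₂ = [[0, -12, 6], [0, 18, -9]] = (-3)·[2, -3][0, 2, -1]ᵀ, so take a₁ = [1, -1], b₁ = [0, 0, 1], a₂ = [2, -3], b₂ = [0, 2, -1].
Each slice is an integer combination of E₁ = a₁b₁ᵀ and E₂ = a₂b₂ᵀ: S₁ = 0, S₂ = −3·E₂, S₃ = −4·E₁ + 2·E₂; reading off coefficients, c₁ = [0, 0, -4] and c₂ = [0, -3, 2].
Hence T = [1, -1] ⊗ [0, 0, 1] ⊗ [0, 0, -4] + [2, -3] ⊗ [0, 2, -1] ⊗ [0, -3, 2], so rank(T) ≤ 2.
These bounds meet, so rank(T) = 2.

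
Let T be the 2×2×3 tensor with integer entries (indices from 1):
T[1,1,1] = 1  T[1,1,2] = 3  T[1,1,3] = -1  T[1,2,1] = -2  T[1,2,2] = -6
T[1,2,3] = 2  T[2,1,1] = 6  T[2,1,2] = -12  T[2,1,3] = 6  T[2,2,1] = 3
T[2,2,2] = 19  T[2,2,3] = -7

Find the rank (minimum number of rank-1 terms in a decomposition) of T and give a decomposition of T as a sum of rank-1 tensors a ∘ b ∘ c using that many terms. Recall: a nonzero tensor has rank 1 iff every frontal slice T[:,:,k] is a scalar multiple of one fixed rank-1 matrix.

Lower bound: the mode-2 unfolding of T (rows indexed by j, columns by (i,k) = (1,1), (1,2), (1,3), (2,1), (2,2), (2,3)) is [[1, 3, -1, 6, -12, 6], [-2, -6, 2, 3, 19, -7]].
There the 2×2 minor on rows j ∈ {1, 2}, columns (i,k) ∈ {(1,1), (2,1)} is det [[1, 6], [-2, 3]] = 15 ≠ 0, so this unfolding has rank ≥ 2; CP rank is at least every unfolding rank, so rank(T) ≥ 2. (This is only a lower bound: in general the CP rank may exceed every unfolding rank, so we still need to exhibit 2 rank-1 terms summing to T.)
Upper bound — finding two terms. Write S_k = T[:,:,k] for the frontal slices: S₁ = [[1, -2], [6, 3]], S₂ = [[3, -6], [-12, 19]], S₃ = [[-1, 2], [6, -7]].
If T = a₁ ∘ b₁ ∘ c₁ + a₂ ∘ b₂ ∘ c₂ then each S_k = c₁[k]·a₁b₁ᵀ + c₂[k]·a₂b₂ᵀ. S₁ and S₂ are linearly independent, so a₁b₁ᵀ and a₂b₂ᵀ must span the same plane of matrices: they are the rank-1 matrices of the form x·S₁ + y·S₂.
det(x·S₁ + y·S₂) is 15·x² + 40·xy − 15·y² = 5·(x + 3·y)(3·x − y), vanishing at (x:y) = (3:-1) and (1:3).
M₁ = 3·S₁ − S₂ = [[0, 0], [30, -10]] = 10·[0, 1][3, -1]ᵀ and M₂ = S₁ + 3·S₂ = [[10, -20], [-30, 60]] = 10·[1, -3][1, -2]ᵀ, so take a₁ = [0, 1], b₁ = [3, -1], a₂ = [1, -3], b₂ = [1, -2].
Each slice is an integer combination of E₁ = a₁b₁ᵀ and E₂ = a₂b₂ᵀ: S₁ = 3·E₁ + E₂, S₂ = −E₁ + 3·E₂, S₃ = E₁ − E₂; reading off coefficients, c₁ = [3, -1, 1] and c₂ = [1, 3, -1].
Hence T = [0, 1] ∘ [3, -1] ∘ [3, -1, 1] + [1, -3] ∘ [1, -2] ∘ [1, 3, -1], so rank(T) ≤ 2.
These bounds meet, so rank(T) = 2.

rank(T) = 2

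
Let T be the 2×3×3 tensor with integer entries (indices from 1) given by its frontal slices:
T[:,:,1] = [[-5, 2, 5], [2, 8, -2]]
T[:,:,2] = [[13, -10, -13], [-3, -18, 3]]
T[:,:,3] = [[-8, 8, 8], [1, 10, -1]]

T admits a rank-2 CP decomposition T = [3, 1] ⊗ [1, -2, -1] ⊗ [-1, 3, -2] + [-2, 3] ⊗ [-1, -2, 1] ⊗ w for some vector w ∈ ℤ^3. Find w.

w = [-1, 2, -1]

Subtract the known terms from T to get the rank-1 residual R = [-2, 3] ⊗ [-1, -2, 1] ⊗ w, so R[i,j,k] = a[i]·b[j]·w[k]. Pick indices with nonzero a[1]·b[1] = (-2)·(-1) = 2. Only the fibre through (1,1,·) is needed: R[1,1,:] = T[1,1,:] − Σₗ aₗ[1]bₗ[1]cₗ = [-5, 13, -8] − (3)·(1)·[-1, 3, -2] = [-2, 4, -2]. Then w[k] = R[1,1,k] / 2 for each k, giving w = [-2, 4, -2] / 2 = [-1, 2, -1].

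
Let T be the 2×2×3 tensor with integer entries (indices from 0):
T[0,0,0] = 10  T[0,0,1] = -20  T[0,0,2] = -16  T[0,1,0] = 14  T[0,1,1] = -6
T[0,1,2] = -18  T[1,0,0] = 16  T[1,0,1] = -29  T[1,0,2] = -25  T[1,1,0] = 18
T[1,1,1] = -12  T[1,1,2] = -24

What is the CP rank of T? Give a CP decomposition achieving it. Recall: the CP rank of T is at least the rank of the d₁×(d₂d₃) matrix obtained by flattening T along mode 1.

Lower bound: the mode-1 unfolding of T (rows indexed by i, columns by (j,k) = (0,0), (0,1), (0,2), (1,0), (1,1), (1,2)) is [[10, -20, -16, 14, -6, -18], [16, -29, -25, 18, -12, -24]].
There the 2×2 minor on rows i ∈ {0, 1}, columns (j,k) ∈ {(0,0), (0,1)} is det [[10, -20], [16, -29]] = 30 ≠ 0, so this unfolding has rank ≥ 2; CP rank is at least every unfolding rank, so rank(T) ≥ 2. (Unfolding ranks only ever bound the CP rank from below — rank(T) can be strictly larger than all of them — so the matching upper bound has to come from an explicit 2-term decomposition.)
Upper bound — finding two terms. Write S_k = T[:,:,k] for the frontal slices: S₀ = [[10, 14], [16, 18]], S₁ = [[-20, -6], [-29, -12]], S₂ = [[-16, -18], [-25, -24]].
If T = a₁ ⊗ b₁ ⊗ c₁ + a₂ ⊗ b₂ ⊗ c₂ then each S_k = c₁[k]·a₁b₁ᵀ + c₂[k]·a₂b₂ᵀ. S₀ and S₁ are linearly independent, so a₁b₁ᵀ and a₂b₂ᵀ must span the same plane of matrices: they are the rank-1 matrices of the form x·S₀ + y·S₁.
det(x·S₀ + y·S₁) is −44·x² + 22·xy + 66·y² = (-22)·(2·x − 3·y)(x + y), vanishing at (x:y) = (3:2) and (1:-1).
M₁ = 3·S₀ + 2·S₁ = [[-10, 30], [-10, 30]] = (-10)·[1, 1][1, -3]ᵀ and M₂ = S₀ − S₁ = [[30, 20], [45, 30]] = 5·[2, 3][3, 2]ᵀ, so take a₁ = [1, 1], b₁ = [1, -3], a₂ = [2, 3], b₂ = [3, 2].
Each slice is an integer combination of E₁ = a₁b₁ᵀ and E₂ = a₂b₂ᵀ: S₀ = −2·E₁ + 2·E₂, S₁ = −2·E₁ − 3·E₂, S₂ = 2·E₁ − 3·E₂; reading off coefficients, c₁ = [-2, -2, 2] and c₂ = [2, -3, -3].
Hence T = [1, 1] ⊗ [1, -3] ⊗ [-2, -2, 2] + [2, 3] ⊗ [3, 2] ⊗ [2, -3, -3], so rank(T) ≤ 2.
These bounds meet, so rank(T) = 2.

rank(T) = 2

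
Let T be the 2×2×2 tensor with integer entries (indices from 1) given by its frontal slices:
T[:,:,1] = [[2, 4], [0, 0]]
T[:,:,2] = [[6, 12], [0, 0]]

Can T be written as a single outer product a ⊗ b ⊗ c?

Yes

If T = a ⊗ b ⊗ c then every fibre of T is a multiple of the corresponding factor, so read the factors off the fibres through the nonzero entry T[1,1,1] = 2.
The mode-1 fibre T[:,1,1] = [2, 0] gives a = (1, 0) (primitive direction); the mode-2 fibre T[1,:,1] = [2, 4] gives b = (1, 2); then c[k] = T[1,1,k] / (a[1]·b[1]) = [2, 6] / 1 = (2, 6).
Expanding (1, 0) ⊗ (1, 2) ⊗ (2, 6) reproduces all 8 entries of T, so T = (1, 0) ⊗ (1, 2) ⊗ (2, 6) and rank(T) ≤ 1.
Equivalently every frontal slice T[:,:,k] is c[k] times the rank-1 matrix (1, 0) ⊗ (1, 2). So T has rank 1 (it is nonzero).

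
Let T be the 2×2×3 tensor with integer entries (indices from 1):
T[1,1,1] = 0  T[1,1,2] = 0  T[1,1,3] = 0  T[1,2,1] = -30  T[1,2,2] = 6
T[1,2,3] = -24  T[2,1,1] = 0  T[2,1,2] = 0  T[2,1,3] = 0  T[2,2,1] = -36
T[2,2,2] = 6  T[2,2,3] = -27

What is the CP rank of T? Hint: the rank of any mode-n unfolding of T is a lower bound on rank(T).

Lower bound: the mode-1 unfolding of T (rows indexed by i, columns by (j,k) = (1,1), (1,2), (1,3), (2,1), (2,2), (2,3)) is [[0, 0, 0, -30, 6, -24], [0, 0, 0, -36, 6, -27]].
There the 2×2 minor on rows i ∈ {1, 2}, columns (j,k) ∈ {(2,1), (2,2)} is det [[-30, 6], [-36, 6]] = 36 ≠ 0, so this unfolding has rank ≥ 2; CP rank is at least every unfolding rank, so rank(T) ≥ 2. (This is only a lower bound: in general the CP rank may exceed every unfolding rank, so we still need to exhibit 2 rank-1 terms summing to T.)
Upper bound — finding two terms. Every mode-2 slice of T is a multiple of one matrix: T[:,j,:] = b[j]·M with b = [0, 1] and M = [[-30, 6, -24], [-36, 6, -27]] (rows indexed by i, columns by k). So it suffices to write M as a sum of two rank-1 matrices.
Splitting M by its rows (i = 1, 2), M = [1, 0][-30, 6, -24]ᵀ + [0, 1][-36, 6, -27]ᵀ.
Hence T = [1, 0] (x) [0, 1] (x) [-30, 6, -24] + [0, 1] (x) [0, 1] (x) [-36, 6, -27], so rank(T) ≤ 2.
These bounds meet, so rank(T) = 2.

2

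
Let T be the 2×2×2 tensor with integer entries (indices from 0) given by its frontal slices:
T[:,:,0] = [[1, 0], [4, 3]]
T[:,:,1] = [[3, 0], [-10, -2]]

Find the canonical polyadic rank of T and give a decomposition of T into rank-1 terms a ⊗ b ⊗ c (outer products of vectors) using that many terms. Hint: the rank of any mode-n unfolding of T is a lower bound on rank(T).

Lower bound: in the mode-2 unfolding of T (rows indexed by j, columns by (i,k)) the 2×2 minor on rows j ∈ {0, 1}, columns (i,k) ∈ {(0,0), (1,0)} is det [[1, 4], [0, 3]] = 3 ≠ 0, so that unfolding has rank ≥ 2 and hence rank(T) ≥ 2 (CP rank is at least every unfolding rank, though it can be larger).
Upper bound: with S_k = T[:,:,k], the two rank-1 terms a₁b₁ᵀ, a₂b₂ᵀ are the rank-1 members of the pencil x·S₀ + y·S₁.
det(x·S₀ + y·S₁) is 3·x² + 7·xy − 6·y² = (x + 3·y)(3·x − 2·y), vanishing at (x:y) = (3:-1) and (2:3).
M₁ = 3·S₀ − S₁ = [[0, 0], [22, 11]] = 11·(0, 1)(2, 1)ᵀ and M₂ = 2·S₀ + 3·S₁ = [[11, 0], [-22, 0]] = 11·(1, -2)(1, 0)ᵀ, so take a₁ = (0, 1), b₁ = (2, 1), a₂ = (1, -2), b₂ = (1, 0).
Each slice is an integer combination of E₁ = a₁b₁ᵀ and E₂ = a₂b₂ᵀ: S₀ = 3·E₁ + E₂, S₁ = −2·E₁ + 3·E₂; reading off coefficients, c₁ = (3, -2) and c₂ = (1, 3).
Hence T = (0, 1) ⊗ (2, 1) ⊗ (3, -2) + (1, -2) ⊗ (1, 0) ⊗ (1, 3), so rank(T) ≤ 2.
These bounds meet, so rank(T) = 2.

rank(T) = 2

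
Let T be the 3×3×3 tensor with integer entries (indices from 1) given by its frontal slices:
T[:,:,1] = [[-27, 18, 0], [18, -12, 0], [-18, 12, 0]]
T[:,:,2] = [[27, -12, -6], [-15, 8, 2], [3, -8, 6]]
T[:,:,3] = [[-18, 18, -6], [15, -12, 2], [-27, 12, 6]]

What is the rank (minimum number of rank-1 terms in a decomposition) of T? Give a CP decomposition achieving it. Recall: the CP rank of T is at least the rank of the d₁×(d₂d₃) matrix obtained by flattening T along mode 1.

Lower bound: in the mode-1 unfolding of T (rows indexed by i, columns by (j,k)) the 2×2 minor on rows i ∈ {1, 2}, columns (j,k) ∈ {(1,1), (1,2)} is det [[-27, 27], [18, -15]] = -81 ≠ 0, so that unfolding has rank ≥ 2 and hence rank(T) ≥ 2 (CP rank is at least every unfolding rank, though it can be larger).
Upper bound: with S_k = T[:,:,k], the two rank-1 terms a₁b₁ᵀ, a₂b₂ᵀ are the rank-1 members of the pencil x·S₁ + y·S₂.
The 2×2 minor of x·S₁ + y·S₂ on rows {1,2}, columns {1,2} is −54·xy + 36·y² = (-18)·(3·x − 2·y)(y), vanishing at (x:y) = (2:3) and (1:0).
M₁ = 2·S₁ + 3·S₂ = [[27, 0, -18], [-9, 0, 6], [-27, 0, 18]] = 3·(3, -1, -3)(3, 0, -2)ᵀ and M₂ = S₁ = [[-27, 18, 0], [18, -12, 0], [-18, 12, 0]] = (-3)·(3, -2, 2)(3, -2, 0)ᵀ, so take a₁ = (3, -1, -3), b₁ = (3, 0, -2), a₂ = (3, -2, 2), b₂ = (3, -2, 0).
Each slice is an integer combination of E₁ = a₁b₁ᵀ and E₂ = a₂b₂ᵀ: S₁ = −3·E₂, S₂ = E₁ + 2·E₂, S₃ = E₁ − 3·E₂; reading off coefficients, c₁ = (0, 1, 1) and c₂ = (-3, 2, -3).
Hence T = (3, -1, -3) ⊗ (3, 0, -2) ⊗ (0, 1, 1) + (3, -2, 2) ⊗ (3, -2, 0) ⊗ (-3, 2, -3), so rank(T) ≤ 2.
These bounds meet, so rank(T) = 2.

rank(T) = 2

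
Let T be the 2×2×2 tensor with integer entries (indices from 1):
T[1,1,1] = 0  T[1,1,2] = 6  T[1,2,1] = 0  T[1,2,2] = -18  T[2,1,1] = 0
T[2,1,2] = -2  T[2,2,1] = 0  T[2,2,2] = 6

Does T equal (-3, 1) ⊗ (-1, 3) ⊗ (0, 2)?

Yes

Reconstruct entrywise from the claimed factors. For example, T[2,2,2] = 6 and Σₗ aₗ[2]bₗ[2]cₗ[2] = (1)·(3)·(2) = 6; checking all 8 entries, every one matches. The claim holds.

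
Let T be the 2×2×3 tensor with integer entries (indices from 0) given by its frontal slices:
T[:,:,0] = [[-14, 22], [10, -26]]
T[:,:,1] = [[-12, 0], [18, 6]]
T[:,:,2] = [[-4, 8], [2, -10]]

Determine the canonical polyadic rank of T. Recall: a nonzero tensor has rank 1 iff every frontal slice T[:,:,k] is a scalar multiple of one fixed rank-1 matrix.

2

Lower bound: the mode-3 unfolding of T (rows indexed by k, columns by (i,j) = (0,0), (0,1), (1,0), (1,1)) is [[-14, 22, 10, -26], [-12, 0, 18, 6], [-4, 8, 2, -10]].
There the 2×2 minor on rows k ∈ {0, 1}, columns (i,j) ∈ {(0,0), (0,1)} is det [[-14, 22], [-12, 0]] = 264 ≠ 0, so this unfolding has rank ≥ 2; CP rank is at least every unfolding rank, so rank(T) ≥ 2. (Unfolding ranks only ever bound the CP rank from below — rank(T) can be strictly larger than all of them — so the matching upper bound has to come from an explicit 2-term decomposition.)
Upper bound — finding two terms. Write S_k = T[:,:,k] for the frontal slices: S₀ = [[-14, 22], [10, -26]], S₁ = [[-12, 0], [18, 6]], S₂ = [[-4, 8], [2, -10]].
If T = a₁ ∘ b₁ ∘ c₁ + a₂ ∘ b₂ ∘ c₂ then each S_k = c₁[k]·a₁b₁ᵀ + c₂[k]·a₂b₂ᵀ. S₀ and S₁ are linearly independent, so a₁b₁ᵀ and a₂b₂ᵀ must span the same plane of matrices: they are the rank-1 matrices of the form x·S₀ + y·S₁.
det(x·S₀ + y·S₁) is 144·x² − 168·xy − 72·y² = 24·(2·x − 3·y)(3·x + y), vanishing at (x:y) = (3:2) and (1:-3).
M₁ = 3·S₀ + 2·S₁ = [[-66, 66], [66, -66]] = (-66)·[1, -1][1, -1]ᵀ and M₂ = S₀ − 3·S₁ = [[22, 22], [-44, -44]] = 22·[1, -2][1, 1]ᵀ, so take a₁ = [1, -1], b₁ = [1, -1], a₂ = [1, -2], b₂ = [1, 1].
Each slice is an integer combination of E₁ = a₁b₁ᵀ and E₂ = a₂b₂ᵀ: S₀ = −18·E₁ + 4·E₂, S₁ = −6·E₁ − 6·E₂, S₂ = −6·E₁ + 2·E₂; reading off coefficients, c₁ = [-18, -6, -6] and c₂ = [4, -6, 2].
Hence T = [1, -1] ∘ [1, -1] ∘ [-18, -6, -6] + [1, -2] ∘ [1, 1] ∘ [4, -6, 2], so rank(T) ≤ 2.
These bounds meet, so rank(T) = 2.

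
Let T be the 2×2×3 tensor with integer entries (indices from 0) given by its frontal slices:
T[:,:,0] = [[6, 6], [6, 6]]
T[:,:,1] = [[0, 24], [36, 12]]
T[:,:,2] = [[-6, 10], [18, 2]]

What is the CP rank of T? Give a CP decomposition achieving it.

Lower bound: in the mode-2 unfolding of T (rows indexed by j, columns by (i,k)) the 2×2 minor on rows j ∈ {0, 1}, columns (i,k) ∈ {(0,0), (0,1)} is det [[6, 0], [6, 24]] = 144 ≠ 0, so that unfolding has rank ≥ 2 and hence rank(T) ≥ 2 (CP rank is at least every unfolding rank, though it can be larger).
Upper bound: with S_k = T[:,:,k], the two rank-1 terms a₁b₁ᵀ, a₂b₂ᵀ are the rank-1 members of the pencil x·S₀ + y·S₁.
det(x·S₀ + y·S₁) is −288·xy − 864·y² = (-288)·(x + 3·y)(y), vanishing at (x:y) = (3:-1) and (1:0).
M₁ = 3·S₀ − S₁ = [[18, -6], [-18, 6]] = 6·[1, -1][3, -1]ᵀ and M₂ = S₀ = [[6, 6], [6, 6]] = 6·[1, 1][1, 1]ᵀ, so take a₁ = [1, -1], b₁ = [3, -1], a₂ = [1, 1], b₂ = [1, 1].
Each slice is an integer combination of E₁ = a₁b₁ᵀ and E₂ = a₂b₂ᵀ: S₀ = 6·E₂, S₁ = −6·E₁ + 18·E₂, S₂ = −4·E₁ + 6·E₂; reading off coefficients, c₁ = [0, -6, -4] and c₂ = [6, 18, 6].
Hence T = [1, -1] ⊗ [3, -1] ⊗ [0, -6, -4] + [1, 1] ⊗ [1, 1] ⊗ [6, 18, 6], so rank(T) ≤ 2.
These bounds meet, so rank(T) = 2.

rank(T) = 2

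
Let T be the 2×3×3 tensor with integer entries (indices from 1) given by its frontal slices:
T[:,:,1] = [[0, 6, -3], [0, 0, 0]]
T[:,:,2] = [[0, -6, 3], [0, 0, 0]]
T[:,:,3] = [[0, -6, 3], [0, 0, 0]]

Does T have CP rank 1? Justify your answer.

Yes

If T = a ⊗ b ⊗ c then every fibre of T is a multiple of the corresponding factor, so read the factors off the fibres through the nonzero entry T[1,2,1] = 6.
The mode-1 fibre T[:,2,1] = [6, 0] gives a = [1, 0] (primitive direction); the mode-2 fibre T[1,:,1] = [0, 6, -3] gives b = [0, 2, -1]; then c[k] = T[1,2,k] / (a[1]·b[2]) = [6, -6, -6] / 2 = [3, -3, -3].
Expanding [1, 0] ⊗ [0, 2, -1] ⊗ [3, -3, -3] reproduces all 18 entries of T, so T = [1, 0] ⊗ [0, 2, -1] ⊗ [3, -3, -3] and rank(T) ≤ 1.
Equivalently every frontal slice T[:,:,k] is c[k] times the rank-1 matrix [1, 0] ⊗ [0, 2, -1]. So T has rank 1 (it is nonzero).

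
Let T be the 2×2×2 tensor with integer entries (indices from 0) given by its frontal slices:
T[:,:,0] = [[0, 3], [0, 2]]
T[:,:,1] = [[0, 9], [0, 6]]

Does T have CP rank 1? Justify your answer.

The mode-1 fibre T[:,1,0] = [3, 2] gives a = [3, 2] (primitive direction); the mode-2 fibre T[0,:,0] = [0, 3] gives b = [0, 1]; then c[k] = T[0,1,k] / (a[0]·b[1]) = [3, 9] / 3 = [1, 3].
Expanding [3, 2] ⊗ [0, 1] ⊗ [1, 3] reproduces all 8 entries of T, so T = [3, 2] ⊗ [0, 1] ⊗ [1, 3] and rank(T) ≤ 1.
Equivalently every frontal slice T[:,:,k] is c[k] times the rank-1 matrix [3, 2] ⊗ [0, 1]. So T has rank 1 (it is nonzero).

Yes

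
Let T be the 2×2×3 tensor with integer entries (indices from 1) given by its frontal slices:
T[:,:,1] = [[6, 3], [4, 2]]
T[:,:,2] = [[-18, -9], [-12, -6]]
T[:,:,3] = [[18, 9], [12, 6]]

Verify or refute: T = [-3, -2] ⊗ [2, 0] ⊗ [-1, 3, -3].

Reconstruct entry (1,2,1) from the claimed factors: Σₗ aₗ[1]bₗ[2]cₗ[1] = (-3)·(0)·(-1) = 0, but T[1,2,1] = 3. The claim is false.

No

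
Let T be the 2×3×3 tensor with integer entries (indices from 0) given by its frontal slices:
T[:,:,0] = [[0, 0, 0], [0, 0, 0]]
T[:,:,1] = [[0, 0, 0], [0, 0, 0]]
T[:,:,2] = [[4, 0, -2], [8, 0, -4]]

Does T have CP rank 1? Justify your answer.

If T = a ⊗ b ⊗ c then every fibre of T is a multiple of the corresponding factor, so read the factors off the fibres through the nonzero entry T[0,0,2] = 4.
The mode-1 fibre T[:,0,2] = [4, 8] gives a = (1, 2) (primitive direction); the mode-2 fibre T[0,:,2] = [4, 0, -2] gives b = (2, 0, -1); then c[k] = T[0,0,k] / (a[0]·b[0]) = [0, 0, 4] / 2 = (0, 0, 2).
Expanding (1, 2) ⊗ (2, 0, -1) ⊗ (0, 0, 2) reproduces all 18 entries of T, so T = (1, 2) ⊗ (2, 0, -1) ⊗ (0, 0, 2) and rank(T) ≤ 1.
Equivalently every frontal slice T[:,:,k] is c[k] times the rank-1 matrix (1, 2) ⊗ (2, 0, -1). So T has rank 1 (it is nonzero).

Yes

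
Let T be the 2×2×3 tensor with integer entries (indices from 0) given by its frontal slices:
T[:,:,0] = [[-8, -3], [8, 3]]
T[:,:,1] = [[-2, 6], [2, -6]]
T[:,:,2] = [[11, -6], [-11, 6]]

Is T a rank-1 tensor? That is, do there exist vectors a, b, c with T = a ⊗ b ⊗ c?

The mode-3 unfolding of T (rows indexed by k, columns by (i,j) = (0,0), (0,1), (1,0), (1,1)) is [[-8, -3, 8, 3], [-2, 6, 2, -6], [11, -6, -11, 6]].
There the 2×2 minor on rows k ∈ {0, 1}, columns (i,j) ∈ {(0,0), (0,1)} is det [[-8, -3], [-2, 6]] = -54 ≠ 0, so this unfolding has rank ≥ 2; CP rank is at least every unfolding rank, so rank(T) ≥ 2.
In particular rank(T) ≥ 2 > 1, so T is not rank-1.

No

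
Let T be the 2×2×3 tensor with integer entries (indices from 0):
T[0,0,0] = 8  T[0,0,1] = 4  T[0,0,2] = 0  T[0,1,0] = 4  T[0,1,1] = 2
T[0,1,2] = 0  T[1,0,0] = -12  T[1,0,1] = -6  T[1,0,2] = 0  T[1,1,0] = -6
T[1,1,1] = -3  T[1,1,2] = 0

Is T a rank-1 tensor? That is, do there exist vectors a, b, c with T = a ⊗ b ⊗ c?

Yes

The mode-1 fibre T[:,0,0] = [8, -12] gives a = [2, -3] (primitive direction); the mode-2 fibre T[0,:,0] = [8, 4] gives b = [2, 1]; then c[k] = T[0,0,k] / (a[0]·b[0]) = [8, 4, 0] / 4 = [2, 1, 0].
Expanding [2, -3] ⊗ [2, 1] ⊗ [2, 1, 0] reproduces all 12 entries of T, so T = [2, -3] ⊗ [2, 1] ⊗ [2, 1, 0] and rank(T) ≤ 1.
Equivalently every frontal slice T[:,:,k] is c[k] times the rank-1 matrix [2, -3] ⊗ [2, 1]. So T has rank 1 (it is nonzero).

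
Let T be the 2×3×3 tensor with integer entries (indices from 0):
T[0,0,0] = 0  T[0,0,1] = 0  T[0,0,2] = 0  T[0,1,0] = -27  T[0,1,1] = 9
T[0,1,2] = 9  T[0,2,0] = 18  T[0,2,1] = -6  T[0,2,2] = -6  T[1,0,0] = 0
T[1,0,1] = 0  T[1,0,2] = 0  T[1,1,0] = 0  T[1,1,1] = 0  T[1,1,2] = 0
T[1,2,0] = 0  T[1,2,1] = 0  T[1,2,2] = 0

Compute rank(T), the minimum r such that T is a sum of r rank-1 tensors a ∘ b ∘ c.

Lower bound: T ≠ 0 (e.g. T[0,1,0] = -27), so rank(T) ≥ 1.
Upper bound: the mode-1 fibre T[:,1,0] = [-27, 0] gives a = [1, 0] (primitive direction); the mode-2 fibre T[0,:,0] = [0, -27, 18] gives b = [0, 3, -2]; then c[k] = T[0,1,k] / (a[0]·b[1]) = [-27, 9, 9] / 3 = [-9, 3, 3].
Expanding [1, 0] ∘ [0, 3, -2] ∘ [-9, 3, 3] reproduces all 18 entries of T, so T = [1, 0] ∘ [0, 3, -2] ∘ [-9, 3, 3] and rank(T) ≤ 1.
These bounds meet, so rank(T) = 1.

1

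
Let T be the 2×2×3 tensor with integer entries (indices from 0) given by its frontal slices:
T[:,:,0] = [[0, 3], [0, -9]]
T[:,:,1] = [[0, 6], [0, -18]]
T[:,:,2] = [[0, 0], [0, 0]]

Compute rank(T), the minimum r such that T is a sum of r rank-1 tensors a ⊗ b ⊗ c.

Lower bound: T ≠ 0 (e.g. T[0,1,0] = 3), so rank(T) ≥ 1.
Upper bound: if T = a ⊗ b ⊗ c then every fibre of T is a multiple of the corresponding factor, so read the factors off the fibres through the nonzero entry T[0,1,0] = 3.
The mode-1 fibre T[:,1,0] = [3, -9] gives a = (1, -3) (primitive direction); the mode-2 fibre T[0,:,0] = [0, 3] gives b = (0, 1); then c[k] = T[0,1,k] / (a[0]·b[1]) = [3, 6, 0] / 1 = (3, 6, 0).
Expanding (1, -3) ⊗ (0, 1) ⊗ (3, 6, 0) reproduces all 12 entries of T, so T = (1, -3) ⊗ (0, 1) ⊗ (3, 6, 0) and rank(T) ≤ 1.
These bounds meet, so rank(T) = 1.

1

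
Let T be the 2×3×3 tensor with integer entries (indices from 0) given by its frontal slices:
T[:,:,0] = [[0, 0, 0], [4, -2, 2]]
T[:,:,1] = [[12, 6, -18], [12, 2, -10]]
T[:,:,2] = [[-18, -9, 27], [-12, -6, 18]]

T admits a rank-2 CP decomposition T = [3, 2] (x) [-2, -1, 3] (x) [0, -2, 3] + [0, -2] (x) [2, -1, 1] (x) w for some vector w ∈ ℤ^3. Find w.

Subtract the known terms from T to get the rank-1 residual R = [0, -2] (x) [2, -1, 1] (x) w, so R[i,j,k] = a[i]·b[j]·w[k]. Pick indices with nonzero a[1]·b[0] = (-2)·(2) = -4. Only the fibre through (1,0,·) is needed: R[1,0,:] = T[1,0,:] − Σₗ aₗ[1]bₗ[0]cₗ = [4, 12, -12] − (2)·(-2)·[0, -2, 3] = [4, 4, 0]. Then w[k] = R[1,0,k] / -4 for each k, giving w = [4, 4, 0] / -4 = [-1, -1, 0].

w = [-1, -1, 0]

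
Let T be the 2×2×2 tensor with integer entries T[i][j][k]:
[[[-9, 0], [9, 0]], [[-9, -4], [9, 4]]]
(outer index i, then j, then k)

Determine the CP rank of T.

Lower bound: in the mode-3 unfolding of T (rows indexed by k, columns by (i,j)) the 2×2 minor on rows k ∈ {0, 1}, columns (i,j) ∈ {(0,0), (1,0)} is det [[-9, -9], [0, -4]] = 36 ≠ 0, so that unfolding has rank ≥ 2 and hence rank(T) ≥ 2 (CP rank is at least every unfolding rank, though it can be larger).
Upper bound: T[:,j,:] = b[j]·M for every slice, with b = (1, -1) and M = [[-9, 0], [-9, -4]] (rows i, columns k).
Splitting M by its rows (i = 0, 1), M = (1, 0)(-9, 0)ᵀ + (0, 1)(-9, -4)ᵀ.
Hence T = (1, 0) (x) (1, -1) (x) (-9, 0) + (0, 1) (x) (1, -1) (x) (-9, -4), so rank(T) ≤ 2.
These bounds meet, so rank(T) = 2.

2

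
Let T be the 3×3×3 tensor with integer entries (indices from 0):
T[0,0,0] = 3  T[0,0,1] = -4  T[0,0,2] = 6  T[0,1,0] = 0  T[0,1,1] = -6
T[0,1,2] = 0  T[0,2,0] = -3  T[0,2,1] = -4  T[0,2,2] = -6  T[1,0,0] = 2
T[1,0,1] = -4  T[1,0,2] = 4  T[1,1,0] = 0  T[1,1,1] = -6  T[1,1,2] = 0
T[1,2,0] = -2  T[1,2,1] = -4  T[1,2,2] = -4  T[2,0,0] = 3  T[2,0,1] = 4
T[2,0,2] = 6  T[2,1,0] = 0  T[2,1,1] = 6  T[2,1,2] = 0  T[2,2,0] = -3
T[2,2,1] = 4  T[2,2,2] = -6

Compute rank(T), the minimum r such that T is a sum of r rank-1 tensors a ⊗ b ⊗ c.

2

Lower bound: in the mode-3 unfolding of T (rows indexed by k, columns by (i,j)) the 2×2 minor on rows k ∈ {0, 1}, columns (i,j) ∈ {(0,0), (0,1)} is det [[3, 0], [-4, -6]] = -18 ≠ 0, so that unfolding has rank ≥ 2 and hence rank(T) ≥ 2 (CP rank is at least every unfolding rank, though it can be larger).
Upper bound: with S_k = T[:,:,k], the two rank-1 terms a₁b₁ᵀ, a₂b₂ᵀ are the rank-1 members of the pencil x·S₀ + y·S₁.
The 2×2 minor of x·S₀ + y·S₁ on rows {0,1}, columns {0,1} is −6·xy = (-6)·(y)(x), vanishing at (x:y) = (1:0) and (0:1).
M₁ = S₀ = [[3, 0, -3], [2, 0, -2], [3, 0, -3]] = [3, 2, 3][1, 0, -1]ᵀ and M₂ = S₁ = [[-4, -6, -4], [-4, -6, -4], [4, 6, 4]] = (-2)·[1, 1, -1][2, 3, 2]ᵀ, so take a₁ = [3, 2, 3], b₁ = [1, 0, -1], a₂ = [1, 1, -1], b₂ = [2, 3, 2].
Each slice is an integer combination of E₁ = a₁b₁ᵀ and E₂ = a₂b₂ᵀ: S₀ = E₁, S₁ = −2·E₂, S₂ = 2·E₁; reading off coefficients, c₁ = [1, 0, 2] and c₂ = [0, -2, 0].
Hence T = [3, 2, 3] ⊗ [1, 0, -1] ⊗ [1, 0, 2] + [1, 1, -1] ⊗ [2, 3, 2] ⊗ [0, -2, 0], so rank(T) ≤ 2.
These bounds meet, so rank(T) = 2.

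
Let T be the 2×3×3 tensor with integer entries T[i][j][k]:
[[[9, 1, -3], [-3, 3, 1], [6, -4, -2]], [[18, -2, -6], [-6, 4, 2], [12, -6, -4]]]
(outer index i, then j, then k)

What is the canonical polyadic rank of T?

Lower bound: in the mode-2 unfolding of T (rows indexed by j, columns by (i,k)) the 2×2 minor on rows j ∈ {0, 1}, columns (i,k) ∈ {(0,0), (0,1)} is det [[9, 1], [-3, 3]] = 30 ≠ 0, so that unfolding has rank ≥ 2 and hence rank(T) ≥ 2 (CP rank is at least every unfolding rank, though it can be larger).
Upper bound: with S_k = T[:,:,k], the two rank-1 terms a₁b₁ᵀ, a₂b₂ᵀ are the rank-1 members of the pencil x·S₀ + y·S₁.
The 2×2 minor of x·S₀ + y·S₁ on rows {0,1}, columns {0,1} is −30·xy + 10·y² = (-10)·(3·x − y)(y), vanishing at (x:y) = (1:3) and (1:0).
M₁ = S₀ + 3·S₁ = [[12, 6, -6], [12, 6, -6]] = 6·[1, 1][2, 1, -1]ᵀ and M₂ = S₀ = [[9, -3, 6], [18, -6, 12]] = 3·[1, 2][3, -1, 2]ᵀ, so take a₁ = [1, 1], b₁ = [2, 1, -1], a₂ = [1, 2], b₂ = [3, -1, 2].
Each slice is an integer combination of E₁ = a₁b₁ᵀ and E₂ = a₂b₂ᵀ: S₀ = 3·E₂, S₁ = 2·E₁ − E₂, S₂ = −E₂; reading off coefficients, c₁ = [0, 2, 0] and c₂ = [3, -1, -1].
Hence T = [1, 1] (x) [2, 1, -1] (x) [0, 2, 0] + [1, 2] (x) [3, -1, 2] (x) [3, -1, -1], so rank(T) ≤ 2.
These bounds meet, so rank(T) = 2.

2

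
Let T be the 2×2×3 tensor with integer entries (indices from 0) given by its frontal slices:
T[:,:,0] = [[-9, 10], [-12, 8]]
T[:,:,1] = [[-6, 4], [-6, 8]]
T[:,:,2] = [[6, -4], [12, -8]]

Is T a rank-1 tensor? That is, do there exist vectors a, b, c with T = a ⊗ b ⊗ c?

The mode-3 unfolding of T (rows indexed by k, columns by (i,j) = (0,0), (0,1), (1,0), (1,1)) is [[-9, 10, -12, 8], [-6, 4, -6, 8], [6, -4, 12, -8]].
There the 3×3 minor on rows k ∈ {0, 1, 2}, columns (i,j) ∈ {(0,0), (0,1), (1,0)} is det [[-9, 10, -12], [-6, 4, -6], [6, -4, 12]] = 144 ≠ 0, so this unfolding has rank ≥ 3; CP rank is at least every unfolding rank, so rank(T) ≥ 3.
In particular rank(T) ≥ 3 > 1, so T is not rank-1.

No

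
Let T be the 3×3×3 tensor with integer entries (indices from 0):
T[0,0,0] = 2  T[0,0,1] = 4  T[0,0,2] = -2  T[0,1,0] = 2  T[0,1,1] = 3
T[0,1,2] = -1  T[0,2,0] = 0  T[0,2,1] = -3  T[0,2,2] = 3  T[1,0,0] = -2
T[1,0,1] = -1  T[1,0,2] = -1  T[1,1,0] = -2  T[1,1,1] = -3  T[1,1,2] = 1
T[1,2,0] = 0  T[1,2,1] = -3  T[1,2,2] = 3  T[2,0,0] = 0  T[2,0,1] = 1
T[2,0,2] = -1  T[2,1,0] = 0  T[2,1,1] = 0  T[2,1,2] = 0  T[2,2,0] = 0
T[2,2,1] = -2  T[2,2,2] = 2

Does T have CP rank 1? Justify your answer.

No

The mode-2 unfolding of T (rows indexed by j, columns by (i,k) = (0,0), (0,1), (0,2), (1,0), (1,1), (1,2), (2,0), (2,1), (2,2)) is [[2, 4, -2, -2, -1, -1, 0, 1, -1], [2, 3, -1, -2, -3, 1, 0, 0, 0], [0, -3, 3, 0, -3, 3, 0, -2, 2]].
There the 3×3 minor on rows j ∈ {0, 1, 2}, columns (i,k) ∈ {(0,0), (0,1), (1,1)} is det [[2, 4, -1], [2, 3, -3], [0, -3, -3]] = -6 ≠ 0, so this unfolding has rank ≥ 3; CP rank is at least every unfolding rank, so rank(T) ≥ 3.
In particular rank(T) ≥ 3 > 1, so T is not rank-1.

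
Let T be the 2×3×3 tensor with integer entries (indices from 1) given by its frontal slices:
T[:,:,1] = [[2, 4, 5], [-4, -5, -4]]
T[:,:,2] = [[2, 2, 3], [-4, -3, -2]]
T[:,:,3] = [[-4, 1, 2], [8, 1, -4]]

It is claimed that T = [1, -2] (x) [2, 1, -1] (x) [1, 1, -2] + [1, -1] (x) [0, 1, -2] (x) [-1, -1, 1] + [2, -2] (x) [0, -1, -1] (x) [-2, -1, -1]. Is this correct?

Yes

Reconstruct entrywise from the claimed factors. For example, T[1,2,2] = 2 and Σₗ aₗ[1]bₗ[2]cₗ[2] = (1)·(1)·(1) + (1)·(1)·(-1) + (2)·(-1)·(-1) = 2; checking all 18 entries, every one matches. The claim holds.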